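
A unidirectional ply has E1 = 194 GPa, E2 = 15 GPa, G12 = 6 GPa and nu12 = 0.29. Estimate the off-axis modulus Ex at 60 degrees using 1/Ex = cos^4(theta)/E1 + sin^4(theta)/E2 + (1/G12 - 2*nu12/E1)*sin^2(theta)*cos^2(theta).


cos^4(60) = 0.0625, sin^4(60) = 0.5625, sin^2(60)*cos^2(60) = 0.1875
1/G12 - 2*nu12/E1 = 1/6 - 2*0.29/194 = 0.163677 GPa^-1
1/Ex = 0.0625/194 + 0.5625/15 + 0.163677*0.1875 = 0.0685116 GPa^-1
Ex = 14.6 GPa

14.6 GPa


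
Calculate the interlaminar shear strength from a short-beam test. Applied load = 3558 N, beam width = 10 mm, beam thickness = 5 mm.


ILSS = 3F/(4bh) = 3*3558/(4*10*5) = 53.37 MPa

53.37 MPa


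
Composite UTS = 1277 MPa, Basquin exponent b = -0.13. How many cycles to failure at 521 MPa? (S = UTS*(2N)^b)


N = 0.5 * (S/UTS)^(1/b) = 0.5 * (521/1277)^(1/-0.13) = 494.3043 cycles

494.3043 cycles


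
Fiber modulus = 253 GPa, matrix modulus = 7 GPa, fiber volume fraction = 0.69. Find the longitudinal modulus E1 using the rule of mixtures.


E1 = Ef*Vf + Em*(1-Vf) = 253*0.69 + 7*0.31 = 176.74 GPa

176.74 GPa


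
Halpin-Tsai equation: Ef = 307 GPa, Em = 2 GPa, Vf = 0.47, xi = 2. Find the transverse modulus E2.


eta = (Ef/Em - 1)/(Ef/Em + xi) = (153.5 - 1)/(153.5 + 2) = 0.9807
E2 = Em*(1+xi*eta*Vf)/(1-eta*Vf) = 7.13 GPa

7.13 GPa


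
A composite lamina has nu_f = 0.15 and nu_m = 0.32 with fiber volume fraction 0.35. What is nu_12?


nu_12 = nu_f*Vf + nu_m*(1-Vf) = 0.15*0.35 + 0.32*0.65 = 0.2605

0.2605


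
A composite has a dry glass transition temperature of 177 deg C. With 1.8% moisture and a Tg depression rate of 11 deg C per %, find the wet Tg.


Tg_wet = Tg_dry - k*moisture = 177 - 11*1.8 = 157.2 deg C

157.2 deg C


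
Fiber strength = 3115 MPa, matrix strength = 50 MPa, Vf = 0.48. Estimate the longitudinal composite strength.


sigma_1 = sigma_f*Vf + sigma_m*(1-Vf) = 3115*0.48 + 50*0.52 = 1521.2 MPa

1521.2 MPa


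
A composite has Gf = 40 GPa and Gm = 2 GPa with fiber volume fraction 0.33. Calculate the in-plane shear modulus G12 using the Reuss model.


1/G12 = Vf/Gf + (1-Vf)/Gm = 0.33/40 + 0.67/2
G12 = 2.91 GPa

2.91 GPa


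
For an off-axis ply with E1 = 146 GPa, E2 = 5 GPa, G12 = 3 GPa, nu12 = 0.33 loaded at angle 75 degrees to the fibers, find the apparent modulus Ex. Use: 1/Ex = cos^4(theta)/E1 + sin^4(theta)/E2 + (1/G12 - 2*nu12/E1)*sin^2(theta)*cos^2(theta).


cos^4(75) = 0.004487, sin^4(75) = 0.870513, sin^2(75)*cos^2(75) = 0.0625
1/G12 - 2*nu12/E1 = 1/3 - 2*0.33/146 = 0.328813 GPa^-1
1/Ex = 0.004487/146 + 0.870513/5 + 0.328813*0.0625 = 0.1946841 GPa^-1
Ex = 5.14 GPa

5.14 GPa


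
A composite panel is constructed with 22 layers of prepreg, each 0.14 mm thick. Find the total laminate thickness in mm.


h = n * t_ply = 22 * 0.14 = 3.08 mm

3.08 mm


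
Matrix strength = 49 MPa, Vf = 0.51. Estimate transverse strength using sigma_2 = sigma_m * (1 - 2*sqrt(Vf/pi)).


factor = 1 - 2*sqrt(0.51/pi) = 0.1942
sigma_2 = 49 * 0.1942 = 9.51 MPa

9.51 MPa


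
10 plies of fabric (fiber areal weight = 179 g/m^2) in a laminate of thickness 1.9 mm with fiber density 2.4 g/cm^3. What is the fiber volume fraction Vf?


Vf = n * FAW / (rho_f * h * 1000) = 10 * 179 / (2.4 * 1.9 * 1000) = 0.3925

0.3925


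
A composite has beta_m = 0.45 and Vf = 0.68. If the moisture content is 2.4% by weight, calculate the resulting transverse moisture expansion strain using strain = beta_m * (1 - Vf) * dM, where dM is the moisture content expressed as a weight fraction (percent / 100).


dM = 2.4/100 = 0.024
strain = beta_m * (1-Vf) * dM = 0.45 * 0.32 * 0.024 = 0.003456

0.003456


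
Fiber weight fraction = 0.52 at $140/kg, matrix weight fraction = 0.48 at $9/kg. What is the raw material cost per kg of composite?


Cost = cost_f*Wf + cost_m*Wm = 140*0.52 + 9*0.48 = $77.12/kg

$77.12/kg


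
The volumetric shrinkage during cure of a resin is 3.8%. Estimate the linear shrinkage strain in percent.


Linear shrinkage ≈ vol_shrink/3 = 3.8/3 = 1.267%

1.267%


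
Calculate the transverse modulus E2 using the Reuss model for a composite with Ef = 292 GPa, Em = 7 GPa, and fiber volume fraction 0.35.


1/E2 = Vf/Ef + (1-Vf)/Em = 0.35/292 + 0.65/7
E2 = 10.63 GPa

10.63 GPa


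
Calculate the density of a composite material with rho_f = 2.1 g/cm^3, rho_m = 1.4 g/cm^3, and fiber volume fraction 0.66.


rho_c = rho_f*Vf + rho_m*(1-Vf) = 2.1*0.66 + 1.4*0.34 = 1.862 g/cm^3

1.862 g/cm^3


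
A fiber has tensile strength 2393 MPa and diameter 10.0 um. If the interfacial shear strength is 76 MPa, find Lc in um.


Lc = sigma_f * d / (2 * tau_i) = 2393 * 10.0 / (2 * 76) = 157.4 um

157.4 um


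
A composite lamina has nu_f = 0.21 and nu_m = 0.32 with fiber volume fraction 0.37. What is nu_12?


nu_12 = nu_f*Vf + nu_m*(1-Vf) = 0.21*0.37 + 0.32*0.63 = 0.2793

0.2793


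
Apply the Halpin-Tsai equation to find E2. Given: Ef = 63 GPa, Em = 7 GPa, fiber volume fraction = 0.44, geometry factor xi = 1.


eta = (Ef/Em - 1)/(Ef/Em + xi) = (9.0 - 1)/(9.0 + 1) = 0.8
E2 = Em*(1+xi*eta*Vf)/(1-eta*Vf) = 14.6 GPa

14.6 GPa


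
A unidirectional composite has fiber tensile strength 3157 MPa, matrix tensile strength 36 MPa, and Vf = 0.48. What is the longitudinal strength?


sigma_1 = sigma_f*Vf + sigma_m*(1-Vf) = 3157*0.48 + 36*0.52 = 1534.1 MPa

1534.1 MPa


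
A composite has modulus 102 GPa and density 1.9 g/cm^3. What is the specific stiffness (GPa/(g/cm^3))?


Specific stiffness = E/rho = 102/1.9 = 53.7 GPa/(g/cm^3)

53.7 GPa/(g/cm^3)


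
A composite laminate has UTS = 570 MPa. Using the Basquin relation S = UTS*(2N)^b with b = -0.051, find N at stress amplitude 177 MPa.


N = 0.5 * (S/UTS)^(1/b) = 0.5 * (177/570)^(1/-0.051) = 4.5480e+09 cycles

4.5480e+09 cycles


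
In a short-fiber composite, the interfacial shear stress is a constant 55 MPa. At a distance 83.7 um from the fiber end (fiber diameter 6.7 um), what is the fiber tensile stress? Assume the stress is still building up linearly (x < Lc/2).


Force balance: sigma_f * (pi*d^2/4) = tau * (pi*d) * x  ->  sigma_f = 4 * tau * x / d
sigma_f = 4 * 55 * 83.7 / 6.7 = 2748.4 MPa

2748.4 MPa


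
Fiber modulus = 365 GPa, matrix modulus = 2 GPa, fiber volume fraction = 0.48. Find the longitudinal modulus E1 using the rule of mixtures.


E1 = Ef*Vf + Em*(1-Vf) = 365*0.48 + 2*0.52 = 176.24 GPa

176.24 GPa


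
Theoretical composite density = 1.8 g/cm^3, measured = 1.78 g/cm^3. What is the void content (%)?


Void% = (rho_theo - rho_actual)/rho_theo * 100 = (1.8 - 1.78)/1.8 * 100 = 1.11%

1.11%


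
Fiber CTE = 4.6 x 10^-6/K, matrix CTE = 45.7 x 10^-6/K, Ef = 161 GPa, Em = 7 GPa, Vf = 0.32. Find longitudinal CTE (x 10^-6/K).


E1 = Ef*Vf + Em*(1-Vf) = 56.28
alpha_1 = (alpha_f*Ef*Vf + alpha_m*Em*(1-Vf))/E1 = 8.08 x 10^-6/K

8.08 x 10^-6/K


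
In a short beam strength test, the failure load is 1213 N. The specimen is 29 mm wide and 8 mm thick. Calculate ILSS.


ILSS = 3F/(4bh) = 3*1213/(4*29*8) = 3.92 MPa

3.92 MPa


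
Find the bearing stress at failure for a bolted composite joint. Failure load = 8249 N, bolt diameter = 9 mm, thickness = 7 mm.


sigma_br = F/(d*h) = 8249/(9*7) = 130.9 MPa

130.9 MPa


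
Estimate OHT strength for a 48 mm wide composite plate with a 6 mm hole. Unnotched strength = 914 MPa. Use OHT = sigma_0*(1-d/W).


OHT = sigma_0*(1-d/W) = 914*(1-6/48) = 799.8 MPa

799.8 MPa


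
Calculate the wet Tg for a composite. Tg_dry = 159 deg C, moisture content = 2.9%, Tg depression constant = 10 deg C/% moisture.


Tg_wet = Tg_dry - k*moisture = 159 - 10*2.9 = 130.0 deg C

130.0 deg C


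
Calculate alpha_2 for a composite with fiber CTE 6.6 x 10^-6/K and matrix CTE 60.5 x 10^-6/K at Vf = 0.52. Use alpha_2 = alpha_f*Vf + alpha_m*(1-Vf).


alpha_2 = alpha_f*Vf + alpha_m*(1-Vf) = 6.6*0.52 + 60.5*0.48 = 32.5 x 10^-6/K

32.5 x 10^-6/K


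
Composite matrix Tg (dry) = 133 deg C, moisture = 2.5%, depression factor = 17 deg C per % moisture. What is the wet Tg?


Tg_wet = Tg_dry - k*moisture = 133 - 17*2.5 = 90.5 deg C

90.5 deg C


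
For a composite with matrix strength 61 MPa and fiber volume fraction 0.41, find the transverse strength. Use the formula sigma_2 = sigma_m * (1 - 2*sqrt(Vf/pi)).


factor = 1 - 2*sqrt(0.41/pi) = 0.2775
sigma_2 = 61 * 0.2775 = 16.93 MPa

16.93 MPa


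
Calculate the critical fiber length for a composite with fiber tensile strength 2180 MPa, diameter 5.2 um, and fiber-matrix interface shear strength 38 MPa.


Lc = sigma_f * d / (2 * tau_i) = 2180 * 5.2 / (2 * 38) = 149.2 um

149.2 um


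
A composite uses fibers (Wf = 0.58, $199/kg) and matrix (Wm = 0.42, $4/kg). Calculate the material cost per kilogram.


Cost = cost_f*Wf + cost_m*Wm = 199*0.58 + 4*0.42 = $117.1/kg

$117.1/kg


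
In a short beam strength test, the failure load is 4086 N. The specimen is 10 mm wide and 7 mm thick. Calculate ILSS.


ILSS = 3F/(4bh) = 3*4086/(4*10*7) = 43.78 MPa

43.78 MPa


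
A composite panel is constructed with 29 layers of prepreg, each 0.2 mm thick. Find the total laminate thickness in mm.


h = n * t_ply = 29 * 0.2 = 5.8 mm

5.8 mm


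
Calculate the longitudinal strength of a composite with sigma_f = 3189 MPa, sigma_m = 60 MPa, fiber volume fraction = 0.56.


sigma_1 = sigma_f*Vf + sigma_m*(1-Vf) = 3189*0.56 + 60*0.44 = 1812.2 MPa

1812.2 MPa


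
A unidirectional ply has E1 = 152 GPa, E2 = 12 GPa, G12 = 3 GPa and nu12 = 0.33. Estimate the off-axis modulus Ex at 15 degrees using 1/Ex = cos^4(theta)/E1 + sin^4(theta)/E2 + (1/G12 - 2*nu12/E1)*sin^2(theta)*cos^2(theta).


cos^4(15) = 0.870513, sin^4(15) = 0.004487, sin^2(15)*cos^2(15) = 0.0625
1/G12 - 2*nu12/E1 = 1/3 - 2*0.33/152 = 0.328991 GPa^-1
1/Ex = 0.870513/152 + 0.004487/12 + 0.328991*0.0625 = 0.026663 GPa^-1
Ex = 37.51 GPa

37.51 GPa


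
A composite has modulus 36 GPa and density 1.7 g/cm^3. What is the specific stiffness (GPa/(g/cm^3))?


Specific stiffness = E/rho = 36/1.7 = 21.2 GPa/(g/cm^3)

21.2 GPa/(g/cm^3)


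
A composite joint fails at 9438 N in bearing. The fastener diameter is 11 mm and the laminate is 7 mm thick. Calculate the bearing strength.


sigma_br = F/(d*h) = 9438/(11*7) = 122.6 MPa

122.6 MPa


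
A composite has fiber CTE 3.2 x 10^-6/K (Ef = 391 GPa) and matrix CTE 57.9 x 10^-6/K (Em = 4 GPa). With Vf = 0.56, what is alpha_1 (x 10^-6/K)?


E1 = Ef*Vf + Em*(1-Vf) = 220.72
alpha_1 = (alpha_f*Ef*Vf + alpha_m*Em*(1-Vf))/E1 = 3.64 x 10^-6/K

3.64 x 10^-6/K


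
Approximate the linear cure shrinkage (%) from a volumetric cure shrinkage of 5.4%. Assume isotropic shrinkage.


Linear shrinkage ≈ vol_shrink/3 = 5.4/3 = 1.8%

1.8%


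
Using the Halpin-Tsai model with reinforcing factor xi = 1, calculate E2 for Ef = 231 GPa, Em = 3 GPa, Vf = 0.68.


eta = (Ef/Em - 1)/(Ef/Em + xi) = (77.0 - 1)/(77.0 + 1) = 0.9744
E2 = Em*(1+xi*eta*Vf)/(1-eta*Vf) = 14.78 GPa

14.78 GPa


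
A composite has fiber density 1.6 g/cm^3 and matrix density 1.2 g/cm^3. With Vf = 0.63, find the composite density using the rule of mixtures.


rho_c = rho_f*Vf + rho_m*(1-Vf) = 1.6*0.63 + 1.2*0.37 = 1.452 g/cm^3

1.452 g/cm^3


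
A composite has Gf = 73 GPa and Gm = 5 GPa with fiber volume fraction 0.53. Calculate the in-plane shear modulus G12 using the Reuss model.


1/G12 = Vf/Gf + (1-Vf)/Gm = 0.53/73 + 0.47/5
G12 = 9.88 GPa

9.88 GPa


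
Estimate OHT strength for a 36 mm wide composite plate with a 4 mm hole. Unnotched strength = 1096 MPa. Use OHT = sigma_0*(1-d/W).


OHT = sigma_0*(1-d/W) = 1096*(1-4/36) = 974.2 MPa

974.2 MPa


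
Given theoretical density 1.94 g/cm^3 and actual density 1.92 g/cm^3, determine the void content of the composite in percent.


Void% = (rho_theo - rho_actual)/rho_theo * 100 = (1.94 - 1.92)/1.94 * 100 = 1.03%

1.03%


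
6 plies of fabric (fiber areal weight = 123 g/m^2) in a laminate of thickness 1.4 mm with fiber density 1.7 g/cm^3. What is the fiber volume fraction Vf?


Vf = n * FAW / (rho_f * h * 1000) = 6 * 123 / (1.7 * 1.4 * 1000) = 0.3101

0.3101


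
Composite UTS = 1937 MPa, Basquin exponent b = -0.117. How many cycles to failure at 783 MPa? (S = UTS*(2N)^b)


N = 0.5 * (S/UTS)^(1/b) = 0.5 * (783/1937)^(1/-0.117) = 1151.0348 cycles

1151.0348 cycles


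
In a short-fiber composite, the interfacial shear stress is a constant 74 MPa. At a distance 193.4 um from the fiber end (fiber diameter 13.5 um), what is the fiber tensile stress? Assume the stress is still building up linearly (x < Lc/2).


Force balance: sigma_f * (pi*d^2/4) = tau * (pi*d) * x  ->  sigma_f = 4 * tau * x / d
sigma_f = 4 * 74 * 193.4 / 13.5 = 4240.5 MPa

4240.5 MPa


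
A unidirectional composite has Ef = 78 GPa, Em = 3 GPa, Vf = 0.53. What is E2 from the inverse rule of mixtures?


1/E2 = Vf/Ef + (1-Vf)/Em = 0.53/78 + 0.47/3
E2 = 6.12 GPa

6.12 GPa


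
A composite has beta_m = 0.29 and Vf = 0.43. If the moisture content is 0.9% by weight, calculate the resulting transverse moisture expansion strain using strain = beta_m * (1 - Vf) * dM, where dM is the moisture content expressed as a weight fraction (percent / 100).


dM = 0.9/100 = 0.009
strain = beta_m * (1-Vf) * dM = 0.29 * 0.57 * 0.009 = 0.0014877

0.0014877


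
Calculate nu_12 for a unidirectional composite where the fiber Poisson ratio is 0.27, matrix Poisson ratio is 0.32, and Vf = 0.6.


nu_12 = nu_f*Vf + nu_m*(1-Vf) = 0.27*0.6 + 0.32*0.4 = 0.29

0.29


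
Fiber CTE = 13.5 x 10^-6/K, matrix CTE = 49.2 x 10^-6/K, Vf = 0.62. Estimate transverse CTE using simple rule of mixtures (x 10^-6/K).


alpha_2 = alpha_f*Vf + alpha_m*(1-Vf) = 13.5*0.62 + 49.2*0.38 = 27.1 x 10^-6/K

27.1 x 10^-6/K


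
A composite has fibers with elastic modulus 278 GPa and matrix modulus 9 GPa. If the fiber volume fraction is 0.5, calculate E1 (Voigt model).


E1 = Ef*Vf + Em*(1-Vf) = 278*0.5 + 9*0.5 = 143.5 GPa

143.5 GPa


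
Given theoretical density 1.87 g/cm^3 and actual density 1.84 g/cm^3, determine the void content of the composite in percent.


Void% = (rho_theo - rho_actual)/rho_theo * 100 = (1.87 - 1.84)/1.87 * 100 = 1.6%

1.6%


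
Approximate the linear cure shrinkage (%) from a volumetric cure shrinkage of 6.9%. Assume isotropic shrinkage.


Linear shrinkage ≈ vol_shrink/3 = 6.9/3 = 2.3%

2.3%


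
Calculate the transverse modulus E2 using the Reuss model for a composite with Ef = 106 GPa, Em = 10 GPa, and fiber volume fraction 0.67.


1/E2 = Vf/Ef + (1-Vf)/Em = 0.67/106 + 0.33/10
E2 = 25.43 GPa

25.43 GPa


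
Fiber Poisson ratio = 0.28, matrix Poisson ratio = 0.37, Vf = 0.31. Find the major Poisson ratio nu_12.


nu_12 = nu_f*Vf + nu_m*(1-Vf) = 0.28*0.31 + 0.37*0.69 = 0.3421

0.3421


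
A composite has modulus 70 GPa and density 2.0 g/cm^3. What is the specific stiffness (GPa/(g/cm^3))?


Specific stiffness = E/rho = 70/2.0 = 35.0 GPa/(g/cm^3)

35.0 GPa/(g/cm^3)


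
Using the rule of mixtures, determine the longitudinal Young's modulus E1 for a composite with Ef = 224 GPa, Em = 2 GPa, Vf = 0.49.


E1 = Ef*Vf + Em*(1-Vf) = 224*0.49 + 2*0.51 = 110.78 GPa

110.78 GPa


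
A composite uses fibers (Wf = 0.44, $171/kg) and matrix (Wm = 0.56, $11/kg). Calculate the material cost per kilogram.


Cost = cost_f*Wf + cost_m*Wm = 171*0.44 + 11*0.56 = $81.4/kg

$81.4/kg


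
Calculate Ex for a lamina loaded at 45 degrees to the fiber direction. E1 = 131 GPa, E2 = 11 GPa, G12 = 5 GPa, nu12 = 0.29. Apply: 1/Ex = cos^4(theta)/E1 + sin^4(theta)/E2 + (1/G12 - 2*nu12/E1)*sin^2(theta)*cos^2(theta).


cos^4(45) = 0.25, sin^4(45) = 0.25, sin^2(45)*cos^2(45) = 0.25
1/G12 - 2*nu12/E1 = 1/5 - 2*0.29/131 = 0.195573 GPa^-1
1/Ex = 0.25/131 + 0.25/11 + 0.195573*0.25 = 0.0735288 GPa^-1
Ex = 13.6 GPa

13.6 GPa


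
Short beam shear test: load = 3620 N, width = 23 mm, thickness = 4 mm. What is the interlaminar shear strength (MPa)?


ILSS = 3F/(4bh) = 3*3620/(4*23*4) = 29.51 MPa

29.51 MPa


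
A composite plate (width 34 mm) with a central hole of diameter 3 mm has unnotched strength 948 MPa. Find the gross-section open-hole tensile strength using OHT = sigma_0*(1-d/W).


OHT = sigma_0*(1-d/W) = 948*(1-3/34) = 864.4 MPa

864.4 MPa


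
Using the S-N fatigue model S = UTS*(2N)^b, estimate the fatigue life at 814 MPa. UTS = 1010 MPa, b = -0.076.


N = 0.5 * (S/UTS)^(1/b) = 0.5 * (814/1010)^(1/-0.076) = 8.5472 cycles

8.5472 cycles


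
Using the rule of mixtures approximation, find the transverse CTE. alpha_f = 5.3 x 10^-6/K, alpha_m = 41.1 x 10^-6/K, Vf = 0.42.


alpha_2 = alpha_f*Vf + alpha_m*(1-Vf) = 5.3*0.42 + 41.1*0.58 = 26.1 x 10^-6/K

26.1 x 10^-6/K


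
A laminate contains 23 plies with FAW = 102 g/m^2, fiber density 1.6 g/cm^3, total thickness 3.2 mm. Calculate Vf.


Vf = n * FAW / (rho_f * h * 1000) = 23 * 102 / (1.6 * 3.2 * 1000) = 0.4582

0.4582


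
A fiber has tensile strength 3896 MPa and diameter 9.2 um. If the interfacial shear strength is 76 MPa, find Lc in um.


Lc = sigma_f * d / (2 * tau_i) = 3896 * 9.2 / (2 * 76) = 235.8 um

235.8 um


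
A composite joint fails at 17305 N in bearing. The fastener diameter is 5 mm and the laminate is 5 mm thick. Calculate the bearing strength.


sigma_br = F/(d*h) = 17305/(5*5) = 692.2 MPa

692.2 MPa


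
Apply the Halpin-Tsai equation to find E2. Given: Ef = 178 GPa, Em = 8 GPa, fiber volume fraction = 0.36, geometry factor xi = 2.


eta = (Ef/Em - 1)/(Ef/Em + xi) = (22.25 - 1)/(22.25 + 2) = 0.8763
E2 = Em*(1+xi*eta*Vf)/(1-eta*Vf) = 19.06 GPa

19.06 GPa


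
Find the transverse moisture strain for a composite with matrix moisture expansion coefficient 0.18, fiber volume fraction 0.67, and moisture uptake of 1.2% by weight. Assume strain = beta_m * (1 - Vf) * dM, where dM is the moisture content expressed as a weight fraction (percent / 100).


dM = 1.2/100 = 0.012
strain = beta_m * (1-Vf) * dM = 0.18 * 0.33 * 0.012 = 0.0007128

0.0007128


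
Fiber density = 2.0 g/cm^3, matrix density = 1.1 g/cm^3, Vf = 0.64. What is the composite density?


rho_c = rho_f*Vf + rho_m*(1-Vf) = 2.0*0.64 + 1.1*0.36 = 1.676 g/cm^3

1.676 g/cm^3


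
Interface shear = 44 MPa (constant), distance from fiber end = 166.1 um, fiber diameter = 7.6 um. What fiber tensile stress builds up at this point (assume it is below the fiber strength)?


Force balance: sigma_f * (pi*d^2/4) = tau * (pi*d) * x  ->  sigma_f = 4 * tau * x / d
sigma_f = 4 * 44 * 166.1 / 7.6 = 3846.5 MPa

3846.5 MPa


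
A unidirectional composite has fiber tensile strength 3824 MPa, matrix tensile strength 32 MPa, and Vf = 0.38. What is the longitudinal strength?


sigma_1 = sigma_f*Vf + sigma_m*(1-Vf) = 3824*0.38 + 32*0.62 = 1473.0 MPa

1473.0 MPa


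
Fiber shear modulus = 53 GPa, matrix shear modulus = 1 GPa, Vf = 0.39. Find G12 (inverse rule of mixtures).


1/G12 = Vf/Gf + (1-Vf)/Gm = 0.39/53 + 0.61/1
G12 = 1.62 GPa

1.62 GPa


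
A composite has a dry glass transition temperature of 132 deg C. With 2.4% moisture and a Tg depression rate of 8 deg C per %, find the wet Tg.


Tg_wet = Tg_dry - k*moisture = 132 - 8*2.4 = 112.8 deg C

112.8 deg C


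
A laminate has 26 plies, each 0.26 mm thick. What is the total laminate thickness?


h = n * t_ply = 26 * 0.26 = 6.76 mm

6.76 mm


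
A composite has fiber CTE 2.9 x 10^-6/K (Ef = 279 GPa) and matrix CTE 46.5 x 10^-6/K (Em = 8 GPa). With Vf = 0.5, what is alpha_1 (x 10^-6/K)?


E1 = Ef*Vf + Em*(1-Vf) = 143.5
alpha_1 = (alpha_f*Ef*Vf + alpha_m*Em*(1-Vf))/E1 = 4.12 x 10^-6/K

4.12 x 10^-6/K


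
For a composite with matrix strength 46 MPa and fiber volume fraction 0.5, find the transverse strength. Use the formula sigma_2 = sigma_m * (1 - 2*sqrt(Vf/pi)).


factor = 1 - 2*sqrt(0.5/pi) = 0.2021
sigma_2 = 46 * 0.2021 = 9.3 MPa

9.3 MPa


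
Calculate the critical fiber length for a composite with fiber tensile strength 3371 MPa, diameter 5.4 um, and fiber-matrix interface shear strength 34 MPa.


Lc = sigma_f * d / (2 * tau_i) = 3371 * 5.4 / (2 * 34) = 267.7 um

267.7 um


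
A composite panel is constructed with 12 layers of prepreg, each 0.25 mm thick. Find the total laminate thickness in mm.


h = n * t_ply = 12 * 0.25 = 3.0 mm

3.0 mm


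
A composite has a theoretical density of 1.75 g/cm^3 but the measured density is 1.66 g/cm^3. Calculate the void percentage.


Void% = (rho_theo - rho_actual)/rho_theo * 100 = (1.75 - 1.66)/1.75 * 100 = 5.14%

5.14%


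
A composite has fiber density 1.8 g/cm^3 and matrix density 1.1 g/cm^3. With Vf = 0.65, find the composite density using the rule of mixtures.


rho_c = rho_f*Vf + rho_m*(1-Vf) = 1.8*0.65 + 1.1*0.35 = 1.555 g/cm^3

1.555 g/cm^3


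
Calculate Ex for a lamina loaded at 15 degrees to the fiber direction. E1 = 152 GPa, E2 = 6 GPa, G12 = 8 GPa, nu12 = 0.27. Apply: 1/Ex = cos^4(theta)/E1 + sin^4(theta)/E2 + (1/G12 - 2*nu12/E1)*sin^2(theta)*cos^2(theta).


cos^4(15) = 0.870513, sin^4(15) = 0.004487, sin^2(15)*cos^2(15) = 0.0625
1/G12 - 2*nu12/E1 = 1/8 - 2*0.27/152 = 0.121447 GPa^-1
1/Ex = 0.870513/152 + 0.004487/6 + 0.121447*0.0625 = 0.0140654 GPa^-1
Ex = 71.1 GPa

71.1 GPa


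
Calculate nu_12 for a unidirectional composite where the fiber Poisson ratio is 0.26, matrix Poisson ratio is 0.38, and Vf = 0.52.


nu_12 = nu_f*Vf + nu_m*(1-Vf) = 0.26*0.52 + 0.38*0.48 = 0.3176

0.3176


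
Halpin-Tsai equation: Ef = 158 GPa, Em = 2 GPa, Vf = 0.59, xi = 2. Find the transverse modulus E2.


eta = (Ef/Em - 1)/(Ef/Em + xi) = (79.0 - 1)/(79.0 + 2) = 0.963
E2 = Em*(1+xi*eta*Vf)/(1-eta*Vf) = 9.89 GPa

9.89 GPa


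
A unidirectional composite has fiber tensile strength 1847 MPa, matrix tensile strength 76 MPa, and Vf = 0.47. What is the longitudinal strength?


sigma_1 = sigma_f*Vf + sigma_m*(1-Vf) = 1847*0.47 + 76*0.53 = 908.4 MPa

908.4 MPa


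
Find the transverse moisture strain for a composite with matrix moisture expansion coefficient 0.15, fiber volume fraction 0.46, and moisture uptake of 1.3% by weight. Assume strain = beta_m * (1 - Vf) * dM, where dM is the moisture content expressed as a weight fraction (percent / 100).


dM = 1.3/100 = 0.013
strain = beta_m * (1-Vf) * dM = 0.15 * 0.54 * 0.013 = 0.001053

0.001053


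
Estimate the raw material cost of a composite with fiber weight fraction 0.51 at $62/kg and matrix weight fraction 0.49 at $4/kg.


Cost = cost_f*Wf + cost_m*Wm = 62*0.51 + 4*0.49 = $33.58/kg

$33.58/kg


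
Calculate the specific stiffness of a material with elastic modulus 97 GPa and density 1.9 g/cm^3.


Specific stiffness = E/rho = 97/1.9 = 51.1 GPa/(g/cm^3)

51.1 GPa/(g/cm^3)


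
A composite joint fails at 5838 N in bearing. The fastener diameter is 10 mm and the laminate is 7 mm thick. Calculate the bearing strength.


sigma_br = F/(d*h) = 5838/(10*7) = 83.4 MPa

83.4 MPa


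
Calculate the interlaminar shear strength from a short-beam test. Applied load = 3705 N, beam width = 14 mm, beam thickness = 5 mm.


ILSS = 3F/(4bh) = 3*3705/(4*14*5) = 39.7 MPa

39.7 MPa


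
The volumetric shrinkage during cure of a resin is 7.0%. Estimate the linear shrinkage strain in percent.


Linear shrinkage ≈ vol_shrink/3 = 7.0/3 = 2.333%

2.333%


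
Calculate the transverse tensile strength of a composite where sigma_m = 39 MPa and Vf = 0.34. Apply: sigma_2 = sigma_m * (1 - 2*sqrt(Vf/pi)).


factor = 1 - 2*sqrt(0.34/pi) = 0.342
sigma_2 = 39 * 0.342 = 13.34 MPa

13.34 MPa


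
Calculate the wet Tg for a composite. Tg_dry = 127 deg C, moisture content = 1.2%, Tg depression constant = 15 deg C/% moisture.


Tg_wet = Tg_dry - k*moisture = 127 - 15*1.2 = 109.0 deg C

109.0 deg C


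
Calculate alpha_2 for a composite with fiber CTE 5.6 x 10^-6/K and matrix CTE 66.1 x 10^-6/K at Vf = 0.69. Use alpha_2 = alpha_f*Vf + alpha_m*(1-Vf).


alpha_2 = alpha_f*Vf + alpha_m*(1-Vf) = 5.6*0.69 + 66.1*0.31 = 24.4 x 10^-6/K

24.4 x 10^-6/K


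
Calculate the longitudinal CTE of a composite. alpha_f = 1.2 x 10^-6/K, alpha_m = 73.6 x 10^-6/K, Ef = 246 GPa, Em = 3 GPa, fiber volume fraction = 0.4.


E1 = Ef*Vf + Em*(1-Vf) = 100.2
alpha_1 = (alpha_f*Ef*Vf + alpha_m*Em*(1-Vf))/E1 = 2.5 x 10^-6/K

2.5 x 10^-6/K


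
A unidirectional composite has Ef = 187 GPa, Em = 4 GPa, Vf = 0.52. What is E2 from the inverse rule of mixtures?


1/E2 = Vf/Ef + (1-Vf)/Em = 0.52/187 + 0.48/4
E2 = 8.14 GPa

8.14 GPa


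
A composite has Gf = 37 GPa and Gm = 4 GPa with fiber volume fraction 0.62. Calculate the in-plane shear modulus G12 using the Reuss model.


1/G12 = Vf/Gf + (1-Vf)/Gm = 0.62/37 + 0.38/4
G12 = 8.95 GPa

8.95 GPa


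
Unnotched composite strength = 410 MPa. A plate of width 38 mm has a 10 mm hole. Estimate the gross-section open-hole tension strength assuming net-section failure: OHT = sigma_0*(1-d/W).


OHT = sigma_0*(1-d/W) = 410*(1-10/38) = 302.1 MPa

302.1 MPa


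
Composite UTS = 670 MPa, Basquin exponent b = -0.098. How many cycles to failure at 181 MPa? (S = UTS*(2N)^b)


N = 0.5 * (S/UTS)^(1/b) = 0.5 * (181/670)^(1/-0.098) = 315450.7126 cycles

315450.7126 cycles


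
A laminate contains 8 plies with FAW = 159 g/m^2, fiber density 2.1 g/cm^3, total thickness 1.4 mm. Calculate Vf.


Vf = n * FAW / (rho_f * h * 1000) = 8 * 159 / (2.1 * 1.4 * 1000) = 0.4327

0.4327


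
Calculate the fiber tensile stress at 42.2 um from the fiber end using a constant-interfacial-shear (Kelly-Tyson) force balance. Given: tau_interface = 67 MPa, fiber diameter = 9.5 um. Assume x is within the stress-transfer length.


Force balance: sigma_f * (pi*d^2/4) = tau * (pi*d) * x  ->  sigma_f = 4 * tau * x / d
sigma_f = 4 * 67 * 42.2 / 9.5 = 1190.5 MPa

1190.5 MPa


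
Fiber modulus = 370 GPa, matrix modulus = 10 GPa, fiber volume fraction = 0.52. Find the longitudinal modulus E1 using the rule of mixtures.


E1 = Ef*Vf + Em*(1-Vf) = 370*0.52 + 10*0.48 = 197.2 GPa

197.2 GPa


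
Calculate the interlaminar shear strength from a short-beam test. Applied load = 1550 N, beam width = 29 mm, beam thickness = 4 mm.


ILSS = 3F/(4bh) = 3*1550/(4*29*4) = 10.02 MPa

10.02 MPa


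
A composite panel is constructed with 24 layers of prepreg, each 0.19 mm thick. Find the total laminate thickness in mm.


h = n * t_ply = 24 * 0.19 = 4.56 mm

4.56 mm


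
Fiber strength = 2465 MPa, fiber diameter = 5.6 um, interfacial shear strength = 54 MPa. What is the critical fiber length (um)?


Lc = sigma_f * d / (2 * tau_i) = 2465 * 5.6 / (2 * 54) = 127.8 um

127.8 um


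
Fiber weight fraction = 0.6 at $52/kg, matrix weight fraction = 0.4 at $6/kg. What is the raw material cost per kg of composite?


Cost = cost_f*Wf + cost_m*Wm = 52*0.6 + 6*0.4 = $33.6/kg

$33.6/kg


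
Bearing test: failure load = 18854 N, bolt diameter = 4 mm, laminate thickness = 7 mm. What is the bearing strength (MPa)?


sigma_br = F/(d*h) = 18854/(4*7) = 673.4 MPa

673.4 MPa


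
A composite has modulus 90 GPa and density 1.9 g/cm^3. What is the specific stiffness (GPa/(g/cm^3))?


Specific stiffness = E/rho = 90/1.9 = 47.4 GPa/(g/cm^3)

47.4 GPa/(g/cm^3)


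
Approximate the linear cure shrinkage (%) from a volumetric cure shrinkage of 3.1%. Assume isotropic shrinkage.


Linear shrinkage ≈ vol_shrink/3 = 3.1/3 = 1.033%

1.033%


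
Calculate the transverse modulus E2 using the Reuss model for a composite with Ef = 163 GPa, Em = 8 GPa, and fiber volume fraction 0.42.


1/E2 = Vf/Ef + (1-Vf)/Em = 0.42/163 + 0.58/8
E2 = 13.32 GPa

13.32 GPa


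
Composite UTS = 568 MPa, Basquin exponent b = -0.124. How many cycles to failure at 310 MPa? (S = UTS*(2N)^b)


N = 0.5 * (S/UTS)^(1/b) = 0.5 * (310/568)^(1/-0.124) = 66.0435 cycles

66.0435 cycles


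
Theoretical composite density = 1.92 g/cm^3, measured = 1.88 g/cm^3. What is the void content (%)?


Void% = (rho_theo - rho_actual)/rho_theo * 100 = (1.92 - 1.88)/1.92 * 100 = 2.08%

2.08%


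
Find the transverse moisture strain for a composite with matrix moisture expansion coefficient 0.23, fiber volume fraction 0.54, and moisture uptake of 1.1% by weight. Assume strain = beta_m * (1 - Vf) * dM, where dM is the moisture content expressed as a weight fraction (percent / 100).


dM = 1.1/100 = 0.011
strain = beta_m * (1-Vf) * dM = 0.23 * 0.46 * 0.011 = 0.0011638

0.0011638


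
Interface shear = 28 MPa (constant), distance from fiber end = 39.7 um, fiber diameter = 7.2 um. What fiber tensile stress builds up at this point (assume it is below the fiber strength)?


Force balance: sigma_f * (pi*d^2/4) = tau * (pi*d) * x  ->  sigma_f = 4 * tau * x / d
sigma_f = 4 * 28 * 39.7 / 7.2 = 617.6 MPa

617.6 MPa


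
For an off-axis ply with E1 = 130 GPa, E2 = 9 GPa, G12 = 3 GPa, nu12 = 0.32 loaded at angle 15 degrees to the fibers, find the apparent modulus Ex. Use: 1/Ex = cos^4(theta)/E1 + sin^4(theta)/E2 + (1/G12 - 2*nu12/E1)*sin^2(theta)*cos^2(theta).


cos^4(15) = 0.870513, sin^4(15) = 0.004487, sin^2(15)*cos^2(15) = 0.0625
1/G12 - 2*nu12/E1 = 1/3 - 2*0.32/130 = 0.32841 GPa^-1
1/Ex = 0.870513/130 + 0.004487/9 + 0.32841*0.0625 = 0.0277205 GPa^-1
Ex = 36.07 GPa

36.07 GPa


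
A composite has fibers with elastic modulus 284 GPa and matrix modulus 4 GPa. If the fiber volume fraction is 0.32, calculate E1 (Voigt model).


E1 = Ef*Vf + Em*(1-Vf) = 284*0.32 + 4*0.68 = 93.6 GPa

93.6 GPa


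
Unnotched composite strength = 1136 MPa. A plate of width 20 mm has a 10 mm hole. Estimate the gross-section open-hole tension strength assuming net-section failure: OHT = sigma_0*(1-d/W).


OHT = sigma_0*(1-d/W) = 1136*(1-10/20) = 568.0 MPa

568.0 MPa


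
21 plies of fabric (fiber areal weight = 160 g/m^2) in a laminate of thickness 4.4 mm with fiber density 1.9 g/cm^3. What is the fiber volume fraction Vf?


Vf = n * FAW / (rho_f * h * 1000) = 21 * 160 / (1.9 * 4.4 * 1000) = 0.4019

0.4019


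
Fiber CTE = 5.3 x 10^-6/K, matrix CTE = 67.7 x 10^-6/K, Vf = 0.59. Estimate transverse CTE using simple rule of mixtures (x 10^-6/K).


alpha_2 = alpha_f*Vf + alpha_m*(1-Vf) = 5.3*0.59 + 67.7*0.41 = 30.9 x 10^-6/K

30.9 x 10^-6/K


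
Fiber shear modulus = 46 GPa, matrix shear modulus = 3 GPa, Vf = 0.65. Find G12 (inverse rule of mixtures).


1/G12 = Vf/Gf + (1-Vf)/Gm = 0.65/46 + 0.35/3
G12 = 7.65 GPa

7.65 GPa


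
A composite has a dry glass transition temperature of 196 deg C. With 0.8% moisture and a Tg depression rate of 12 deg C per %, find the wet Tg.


Tg_wet = Tg_dry - k*moisture = 196 - 12*0.8 = 186.4 deg C

186.4 deg C


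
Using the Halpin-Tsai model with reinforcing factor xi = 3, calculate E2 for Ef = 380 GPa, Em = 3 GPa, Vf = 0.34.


eta = (Ef/Em - 1)/(Ef/Em + xi) = (126.6667 - 1)/(126.6667 + 3) = 0.9692
E2 = Em*(1+xi*eta*Vf)/(1-eta*Vf) = 8.9 GPa

8.9 GPa


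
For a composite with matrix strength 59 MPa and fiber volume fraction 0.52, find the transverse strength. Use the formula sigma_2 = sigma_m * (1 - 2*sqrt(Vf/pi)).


factor = 1 - 2*sqrt(0.52/pi) = 0.1863
sigma_2 = 59 * 0.1863 = 10.99 MPa

10.99 MPa


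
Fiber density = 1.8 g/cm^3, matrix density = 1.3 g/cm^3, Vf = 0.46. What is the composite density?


rho_c = rho_f*Vf + rho_m*(1-Vf) = 1.8*0.46 + 1.3*0.54 = 1.53 g/cm^3

1.53 g/cm^3


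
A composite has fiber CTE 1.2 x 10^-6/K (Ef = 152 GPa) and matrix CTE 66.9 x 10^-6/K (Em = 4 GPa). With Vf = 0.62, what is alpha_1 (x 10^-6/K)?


E1 = Ef*Vf + Em*(1-Vf) = 95.76
alpha_1 = (alpha_f*Ef*Vf + alpha_m*Em*(1-Vf))/E1 = 2.24 x 10^-6/K

2.24 x 10^-6/K


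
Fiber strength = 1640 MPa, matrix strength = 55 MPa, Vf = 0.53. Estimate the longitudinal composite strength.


sigma_1 = sigma_f*Vf + sigma_m*(1-Vf) = 1640*0.53 + 55*0.47 = 895.1 MPa

895.1 MPa


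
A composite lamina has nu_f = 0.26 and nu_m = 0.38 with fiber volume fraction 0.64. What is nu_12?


nu_12 = nu_f*Vf + nu_m*(1-Vf) = 0.26*0.64 + 0.38*0.36 = 0.3032

0.3032


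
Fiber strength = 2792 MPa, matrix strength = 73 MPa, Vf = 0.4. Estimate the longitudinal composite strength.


sigma_1 = sigma_f*Vf + sigma_m*(1-Vf) = 2792*0.4 + 73*0.6 = 1160.6 MPa

1160.6 MPa


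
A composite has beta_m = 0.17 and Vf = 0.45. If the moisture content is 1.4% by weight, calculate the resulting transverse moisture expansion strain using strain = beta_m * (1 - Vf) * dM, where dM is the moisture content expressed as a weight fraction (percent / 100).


dM = 1.4/100 = 0.014
strain = beta_m * (1-Vf) * dM = 0.17 * 0.55 * 0.014 = 0.001309

0.001309


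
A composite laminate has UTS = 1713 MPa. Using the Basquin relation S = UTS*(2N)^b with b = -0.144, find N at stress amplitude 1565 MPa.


N = 0.5 * (S/UTS)^(1/b) = 0.5 * (1565/1713)^(1/-0.144) = 0.9365 cycles

0.9365 cycles


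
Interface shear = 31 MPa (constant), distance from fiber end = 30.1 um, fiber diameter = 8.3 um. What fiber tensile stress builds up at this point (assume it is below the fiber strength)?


Force balance: sigma_f * (pi*d^2/4) = tau * (pi*d) * x  ->  sigma_f = 4 * tau * x / d
sigma_f = 4 * 31 * 30.1 / 8.3 = 449.7 MPa

449.7 MPa


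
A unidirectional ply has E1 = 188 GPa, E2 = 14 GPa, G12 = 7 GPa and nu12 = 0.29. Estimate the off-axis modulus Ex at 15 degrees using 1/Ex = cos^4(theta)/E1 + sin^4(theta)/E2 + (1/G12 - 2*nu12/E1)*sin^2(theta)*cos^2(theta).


cos^4(15) = 0.870513, sin^4(15) = 0.004487, sin^2(15)*cos^2(15) = 0.0625
1/G12 - 2*nu12/E1 = 1/7 - 2*0.29/188 = 0.139772 GPa^-1
1/Ex = 0.870513/188 + 0.004487/14 + 0.139772*0.0625 = 0.0136867 GPa^-1
Ex = 73.06 GPa

73.06 GPa


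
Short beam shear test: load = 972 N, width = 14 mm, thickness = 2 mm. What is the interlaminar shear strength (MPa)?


ILSS = 3F/(4bh) = 3*972/(4*14*2) = 26.04 MPa

26.04 MPa


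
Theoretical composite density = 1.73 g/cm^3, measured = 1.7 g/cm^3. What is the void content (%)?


Void% = (rho_theo - rho_actual)/rho_theo * 100 = (1.73 - 1.7)/1.73 * 100 = 1.73%

1.73%


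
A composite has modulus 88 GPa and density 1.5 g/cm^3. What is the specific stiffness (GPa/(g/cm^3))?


Specific stiffness = E/rho = 88/1.5 = 58.7 GPa/(g/cm^3)

58.7 GPa/(g/cm^3)


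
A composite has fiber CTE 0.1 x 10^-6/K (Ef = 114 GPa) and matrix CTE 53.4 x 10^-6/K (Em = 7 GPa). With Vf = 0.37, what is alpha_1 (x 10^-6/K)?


E1 = Ef*Vf + Em*(1-Vf) = 46.59
alpha_1 = (alpha_f*Ef*Vf + alpha_m*Em*(1-Vf))/E1 = 5.15 x 10^-6/K

5.15 x 10^-6/K


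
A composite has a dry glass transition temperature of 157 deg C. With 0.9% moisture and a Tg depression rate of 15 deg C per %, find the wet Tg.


Tg_wet = Tg_dry - k*moisture = 157 - 15*0.9 = 143.5 deg C

143.5 deg C


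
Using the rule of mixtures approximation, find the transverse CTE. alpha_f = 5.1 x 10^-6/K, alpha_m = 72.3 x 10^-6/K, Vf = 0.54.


alpha_2 = alpha_f*Vf + alpha_m*(1-Vf) = 5.1*0.54 + 72.3*0.46 = 36.0 x 10^-6/K

36.0 x 10^-6/K


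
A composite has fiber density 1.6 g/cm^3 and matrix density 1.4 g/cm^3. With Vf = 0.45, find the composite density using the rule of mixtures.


rho_c = rho_f*Vf + rho_m*(1-Vf) = 1.6*0.45 + 1.4*0.55 = 1.49 g/cm^3

1.49 g/cm^3


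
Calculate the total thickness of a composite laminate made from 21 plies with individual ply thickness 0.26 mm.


h = n * t_ply = 21 * 0.26 = 5.46 mm

5.46 mm


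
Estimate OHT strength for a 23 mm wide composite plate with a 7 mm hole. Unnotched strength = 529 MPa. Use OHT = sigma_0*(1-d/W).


OHT = sigma_0*(1-d/W) = 529*(1-7/23) = 368.0 MPa

368.0 MPa


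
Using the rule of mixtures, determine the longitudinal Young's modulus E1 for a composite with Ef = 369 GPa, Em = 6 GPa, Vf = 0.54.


E1 = Ef*Vf + Em*(1-Vf) = 369*0.54 + 6*0.46 = 202.02 GPa

202.02 GPa


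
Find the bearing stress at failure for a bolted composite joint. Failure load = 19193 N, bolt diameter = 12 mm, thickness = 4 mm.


sigma_br = F/(d*h) = 19193/(12*4) = 399.9 MPa

399.9 MPa


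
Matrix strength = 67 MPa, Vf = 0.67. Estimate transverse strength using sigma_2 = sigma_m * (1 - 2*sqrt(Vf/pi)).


factor = 1 - 2*sqrt(0.67/pi) = 0.0764
sigma_2 = 67 * 0.0764 = 5.12 MPa

5.12 MPa


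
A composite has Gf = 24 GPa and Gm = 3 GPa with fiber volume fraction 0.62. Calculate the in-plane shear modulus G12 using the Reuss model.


1/G12 = Vf/Gf + (1-Vf)/Gm = 0.62/24 + 0.38/3
G12 = 6.56 GPa

6.56 GPa


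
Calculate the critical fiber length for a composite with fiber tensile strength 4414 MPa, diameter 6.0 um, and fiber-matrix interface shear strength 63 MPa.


Lc = sigma_f * d / (2 * tau_i) = 4414 * 6.0 / (2 * 63) = 210.2 um

210.2 um


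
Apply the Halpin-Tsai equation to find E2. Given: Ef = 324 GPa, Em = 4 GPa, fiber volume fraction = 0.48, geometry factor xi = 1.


eta = (Ef/Em - 1)/(Ef/Em + xi) = (81.0 - 1)/(81.0 + 1) = 0.9756
E2 = Em*(1+xi*eta*Vf)/(1-eta*Vf) = 11.05 GPa

11.05 GPa


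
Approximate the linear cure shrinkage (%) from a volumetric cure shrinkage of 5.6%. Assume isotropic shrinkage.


Linear shrinkage ≈ vol_shrink/3 = 5.6/3 = 1.867%

1.867%


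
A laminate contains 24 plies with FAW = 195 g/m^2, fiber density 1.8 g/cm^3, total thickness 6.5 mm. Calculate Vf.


Vf = n * FAW / (rho_f * h * 1000) = 24 * 195 / (1.8 * 6.5 * 1000) = 0.4

0.4


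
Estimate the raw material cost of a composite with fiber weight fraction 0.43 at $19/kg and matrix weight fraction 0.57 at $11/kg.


Cost = cost_f*Wf + cost_m*Wm = 19*0.43 + 11*0.57 = $14.44/kg

$14.44/kg


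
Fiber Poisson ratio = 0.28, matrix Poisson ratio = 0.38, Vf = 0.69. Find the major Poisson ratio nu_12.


nu_12 = nu_f*Vf + nu_m*(1-Vf) = 0.28*0.69 + 0.38*0.31 = 0.311

0.311


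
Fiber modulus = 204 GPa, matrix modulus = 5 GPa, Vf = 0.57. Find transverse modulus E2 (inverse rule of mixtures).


1/E2 = Vf/Ef + (1-Vf)/Em = 0.57/204 + 0.43/5
E2 = 11.26 GPa

11.26 GPa


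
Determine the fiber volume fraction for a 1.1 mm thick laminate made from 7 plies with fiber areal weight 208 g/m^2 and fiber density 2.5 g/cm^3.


Vf = n * FAW / (rho_f * h * 1000) = 7 * 208 / (2.5 * 1.1 * 1000) = 0.5295

0.5295


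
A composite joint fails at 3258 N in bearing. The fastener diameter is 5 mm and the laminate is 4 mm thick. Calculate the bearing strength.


sigma_br = F/(d*h) = 3258/(5*4) = 162.9 MPa

162.9 MPa


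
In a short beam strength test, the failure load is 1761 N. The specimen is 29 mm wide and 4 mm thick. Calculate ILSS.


ILSS = 3F/(4bh) = 3*1761/(4*29*4) = 11.39 MPa

11.39 MPa


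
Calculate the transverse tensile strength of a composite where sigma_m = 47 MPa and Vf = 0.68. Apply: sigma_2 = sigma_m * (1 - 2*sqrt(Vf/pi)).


factor = 1 - 2*sqrt(0.68/pi) = 0.0695
sigma_2 = 47 * 0.0695 = 3.27 MPa

3.27 MPa


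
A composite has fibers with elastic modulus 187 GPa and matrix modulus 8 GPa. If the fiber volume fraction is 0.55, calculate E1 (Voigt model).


E1 = Ef*Vf + Em*(1-Vf) = 187*0.55 + 8*0.45 = 106.45 GPa

106.45 GPa


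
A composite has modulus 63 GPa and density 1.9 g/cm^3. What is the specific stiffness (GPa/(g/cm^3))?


Specific stiffness = E/rho = 63/1.9 = 33.2 GPa/(g/cm^3)

33.2 GPa/(g/cm^3)


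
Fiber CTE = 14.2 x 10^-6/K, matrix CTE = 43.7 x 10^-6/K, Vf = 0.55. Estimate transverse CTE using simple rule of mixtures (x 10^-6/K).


alpha_2 = alpha_f*Vf + alpha_m*(1-Vf) = 14.2*0.55 + 43.7*0.45 = 27.5 x 10^-6/K

27.5 x 10^-6/K


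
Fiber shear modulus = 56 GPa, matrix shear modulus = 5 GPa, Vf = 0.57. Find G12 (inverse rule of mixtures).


1/G12 = Vf/Gf + (1-Vf)/Gm = 0.57/56 + 0.43/5
G12 = 10.4 GPa

10.4 GPa


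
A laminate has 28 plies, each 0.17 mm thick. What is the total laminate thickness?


h = n * t_ply = 28 * 0.17 = 4.76 mm

4.76 mm


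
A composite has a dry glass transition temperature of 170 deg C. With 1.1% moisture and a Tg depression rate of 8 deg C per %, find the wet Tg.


Tg_wet = Tg_dry - k*moisture = 170 - 8*1.1 = 161.2 deg C

161.2 deg C
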